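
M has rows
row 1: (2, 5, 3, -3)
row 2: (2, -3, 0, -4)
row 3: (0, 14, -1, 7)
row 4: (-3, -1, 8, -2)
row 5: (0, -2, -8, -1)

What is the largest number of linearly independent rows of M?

4

Row reduce to echelon form.
R2 ← R2 − R1: [0, -8, -3, -1]
R4 ← R4 + (3/2)·R1: [0, 13/2, 25/2, -13/2]
R3 ← R3 + (7/4)·R2: [0, 0, -25/4, 21/4]
R4 ← R4 + (13/16)·R2: [0, 0, 161/16, -117/16]
R5 ← R5 − (1/4)·R2: [0, 0, -29/4, -3/4]
R4 ← R4 + (161/100)·R3: [0, 0, 0, 57/50]
R5 ← R5 − (29/25)·R3: [0, 0, 0, -171/25]
R5 ← R5 + (6)·R4: [0, 0, 0, 0]
Echelon form has 4 nonzero rows, so rank(M) = 4.
The rank gives the maximum number of linearly independent rows: 4.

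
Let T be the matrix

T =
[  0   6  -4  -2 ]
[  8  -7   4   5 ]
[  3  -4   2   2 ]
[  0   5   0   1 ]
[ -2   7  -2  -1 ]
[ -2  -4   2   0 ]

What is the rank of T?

3

Row reduce to echelon form.
Swap R1 ↔ R2
R3 ← R3 − (3/8)·R1: [0, -11/8, 1/2, 1/8]
R5 ← R5 + (1/4)·R1: [0, 21/4, -1, 1/4]
R6 ← R6 + (1/4)·R1: [0, -23/4, 3, 5/4]
R3 ← R3 + (11/48)·R2: [0, 0, -5/12, -1/3]
R4 ← R4 − (5/6)·R2: [0, 0, 10/3, 8/3]
R5 ← R5 − (7/8)·R2: [0, 0, 5/2, 2]
R6 ← R6 + (23/24)·R2: [0, 0, -5/6, -2/3]
R4 ← R4 + (8)·R3: [0, 0, 0, 0]
R5 ← R5 + (6)·R3: [0, 0, 0, 0]
R6 ← R6 − (2)·R3: [0, 0, 0, 0]
Echelon form has 3 nonzero rows, so rank(T) = 3.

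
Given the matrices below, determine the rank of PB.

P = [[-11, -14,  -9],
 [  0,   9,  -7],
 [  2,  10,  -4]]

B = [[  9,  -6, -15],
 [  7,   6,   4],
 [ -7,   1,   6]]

First compute PB:
[[-134, -27,  55],
 [112,  47,  -6],
 [116,  44, -14]]
Now row reduce the product.
R2 ← R2 + (56/67)·R1: [0, 1637/67, 2678/67]
R3 ← R3 + (58/67)·R1: [0, 1382/67, 2252/67]
R3 ← R3 − (1382/1637)·R2: [0, 0, -216/1637]
3 nonzero rows, so rank(PB) = 3.

3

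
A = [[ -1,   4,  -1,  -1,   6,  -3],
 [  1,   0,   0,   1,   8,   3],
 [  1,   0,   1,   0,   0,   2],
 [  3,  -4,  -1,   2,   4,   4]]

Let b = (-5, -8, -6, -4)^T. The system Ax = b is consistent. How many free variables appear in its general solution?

Row reduce the augmented matrix [A | b].
R2 ← R2 + R1: [0, 4, -1, 0, 14, 0, -13]
R3 ← R3 + R1: [0, 4, 0, -1, 6, -1, -11]
R4 ← R4 + (3)·R1: [0, 8, -4, -1, 22, -5, -19]
R3 ← R3 − R2: [0, 0, 1, -1, -8, -1, 2]
R4 ← R4 − (2)·R2: [0, 0, -2, -1, -6, -5, 7]
R4 ← R4 + (2)·R3: [0, 0, 0, -3, -22, -7, 11]
The echelon form has 4 nonzero rows, and every pivot lies in the first 6 columns, so rank(A) = rank([A|b]) = 4.
The system is consistent.
Free variables = (unknowns) − (rank) = 6 − 4 = 2.

2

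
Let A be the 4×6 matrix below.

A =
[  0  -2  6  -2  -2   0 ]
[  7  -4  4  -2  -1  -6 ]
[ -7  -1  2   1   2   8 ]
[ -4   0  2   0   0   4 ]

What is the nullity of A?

3

Row reduce to echelon form.
Swap R1 ↔ R2
R3 ← R3 + R1: [0, -5, 6, -1, 1, 2]
R4 ← R4 + (4/7)·R1: [0, -16/7, 30/7, -8/7, -4/7, 4/7]
R3 ← R3 − (5/2)·R2: [0, 0, -9, 4, 6, 2]
R4 ← R4 − (8/7)·R2: [0, 0, -18/7, 8/7, 12/7, 4/7]
R4 ← R4 − (2/7)·R3: [0, 0, 0, 0, 0, 0]
3 nonzero rows, so rank(A) = 3.
A has 6 columns; by rank–nullity, nullity = 6 − 3 = 3.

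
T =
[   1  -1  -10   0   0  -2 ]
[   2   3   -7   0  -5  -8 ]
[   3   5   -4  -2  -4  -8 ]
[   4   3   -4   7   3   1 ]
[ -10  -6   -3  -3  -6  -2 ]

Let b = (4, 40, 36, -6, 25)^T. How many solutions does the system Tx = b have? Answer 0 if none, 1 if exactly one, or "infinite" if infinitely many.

Row reduce the augmented matrix [T | b].
R2 ← R2 − (2)·R1: [0, 5, 13, 0, -5, -4, 32]
R3 ← R3 − (3)·R1: [0, 8, 26, -2, -4, -2, 24]
R4 ← R4 − (4)·R1: [0, 7, 36, 7, 3, 9, -22]
R5 ← R5 + (10)·R1: [0, -16, -103, -3, -6, -22, 65]
R3 ← R3 − (8/5)·R2: [0, 0, 26/5, -2, 4, 22/5, -136/5]
R4 ← R4 − (7/5)·R2: [0, 0, 89/5, 7, 10, 73/5, -334/5]
R5 ← R5 + (16/5)·R2: [0, 0, -307/5, -3, -22, -174/5, 837/5]
R4 ← R4 − (89/26)·R3: [0, 0, 0, 180/13, -48/13, -6/13, 342/13]
R5 ← R5 + (307/26)·R3: [0, 0, 0, -346/13, 328/13, 223/13, -1999/13]
R5 ← R5 + (173/90)·R4: [0, 0, 0, 0, 272/15, 244/15, -516/5]
The echelon form has 5 nonzero rows, and every pivot lies in the first 6 columns, so rank(T) = rank([T|b]) = 5.
The system is consistent.
rank = 5 < 6 unknowns, so there are infinitely many solutions.

infinite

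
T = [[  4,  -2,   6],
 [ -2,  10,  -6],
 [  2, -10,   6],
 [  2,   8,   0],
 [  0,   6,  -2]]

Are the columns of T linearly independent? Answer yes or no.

no

Row reduce T to echelon form.
R2 ← R2 + (1/2)·R1: [0, 9, -3]
R3 ← R3 − (1/2)·R1: [0, -9, 3]
R4 ← R4 − (1/2)·R1: [0, 9, -3]
R3 ← R3 + R2: [0, 0, 0]
R4 ← R4 − R2: [0, 0, 0]
R5 ← R5 − (2/3)·R2: [0, 0, 0]
2 pivots among 3 columns.
Only 2 < 3 pivot columns, so the columns are linearly dependent.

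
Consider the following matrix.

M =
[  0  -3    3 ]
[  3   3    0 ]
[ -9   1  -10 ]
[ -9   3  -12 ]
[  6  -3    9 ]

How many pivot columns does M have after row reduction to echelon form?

2

Row reduce to echelon form.
Swap R1 ↔ R2
R3 ← R3 + (3)·R1: [0, 10, -10]
R4 ← R4 + (3)·R1: [0, 12, -12]
R5 ← R5 − (2)·R1: [0, -9, 9]
R3 ← R3 + (10/3)·R2: [0, 0, 0]
R4 ← R4 + (4)·R2: [0, 0, 0]
R5 ← R5 − (3)·R2: [0, 0, 0]
Echelon form has 2 nonzero rows, so rank(M) = 2.
Each nonzero row contributes one pivot column: 2 pivot columns.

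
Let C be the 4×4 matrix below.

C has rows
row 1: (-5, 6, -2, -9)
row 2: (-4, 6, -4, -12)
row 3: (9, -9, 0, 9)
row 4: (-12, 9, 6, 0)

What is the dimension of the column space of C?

2

Row reduce to echelon form.
R2 ← R2 − (4/5)·R1: [0, 6/5, -12/5, -24/5]
R3 ← R3 + (9/5)·R1: [0, 9/5, -18/5, -36/5]
R4 ← R4 − (12/5)·R1: [0, -27/5, 54/5, 108/5]
R3 ← R3 − (3/2)·R2: [0, 0, 0, 0]
R4 ← R4 + (9/2)·R2: [0, 0, 0, 0]
Echelon form has 2 nonzero rows, so rank(C) = 2.
The column space has dimension equal to the rank: 2.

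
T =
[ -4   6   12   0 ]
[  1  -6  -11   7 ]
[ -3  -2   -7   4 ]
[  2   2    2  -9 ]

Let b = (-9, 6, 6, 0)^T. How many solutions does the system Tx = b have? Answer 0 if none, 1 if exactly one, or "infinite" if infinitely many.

Row reduce the augmented matrix [T | b].
R2 ← R2 + (1/4)·R1: [0, -9/2, -8, 7, 15/4]
R3 ← R3 − (3/4)·R1: [0, -13/2, -16, 4, 51/4]
R4 ← R4 + (1/2)·R1: [0, 5, 8, -9, -9/2]
R3 ← R3 − (13/9)·R2: [0, 0, -40/9, -55/9, 22/3]
R4 ← R4 + (10/9)·R2: [0, 0, -8/9, -11/9, -1/3]
R4 ← R4 − (1/5)·R3: [0, 0, 0, 0, -9/5]
The echelon form has 4 nonzero rows; the last pivot sits in the augmented column, so rank(T) = 3 but rank([T|b]) = 4.
Since the ranks differ, the system is inconsistent.
It has no solutions.

0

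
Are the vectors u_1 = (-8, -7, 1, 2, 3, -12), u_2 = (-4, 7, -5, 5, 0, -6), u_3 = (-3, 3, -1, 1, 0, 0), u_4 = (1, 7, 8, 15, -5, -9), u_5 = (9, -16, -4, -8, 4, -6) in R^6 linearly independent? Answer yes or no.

no

Form the matrix with these vectors as rows and row reduce.
R2 ← R2 − (1/2)·R1: [0, 21/2, -11/2, 4, -3/2, 0]
R3 ← R3 − (3/8)·R1: [0, 45/8, -11/8, 1/4, -9/8, 9/2]
R4 ← R4 + (1/8)·R1: [0, 49/8, 65/8, 61/4, -37/8, -21/2]
R5 ← R5 + (9/8)·R1: [0, -191/8, -23/8, -23/4, 59/8, -39/2]
R3 ← R3 − (15/28)·R2: [0, 0, 11/7, -53/28, -9/28, 9/2]
R4 ← R4 − (7/12)·R2: [0, 0, 34/3, 155/12, -15/4, -21/2]
R5 ← R5 + (191/84)·R2: [0, 0, -323/21, 281/84, 111/28, -39/2]
R4 ← R4 − (238/33)·R3: [0, 0, 0, 1169/44, -63/44, -945/22]
R5 ← R5 + (323/33)·R3: [0, 0, 0, -167/11, 9/11, 270/11]
R5 ← R5 + (4/7)·R4: [0, 0, 0, 0, 0, 0]
4 nonzero rows, so the 5 vectors span a space of dimension 4.
Since 4 < 5, the vectors are linearly dependent.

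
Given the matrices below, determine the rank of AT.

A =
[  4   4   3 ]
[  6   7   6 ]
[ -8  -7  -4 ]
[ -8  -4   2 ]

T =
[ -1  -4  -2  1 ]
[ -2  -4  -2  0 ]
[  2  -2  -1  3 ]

First compute AT:
[[ -6, -38, -19,  13],
 [ -8, -64, -32,  24],
 [ 14,  68,  34, -20],
 [ 20,  44,  22,  -2]]
Now row reduce the product.
R2 ← R2 − (4/3)·R1: [0, -40/3, -20/3, 20/3]
R3 ← R3 + (7/3)·R1: [0, -62/3, -31/3, 31/3]
R4 ← R4 + (10/3)·R1: [0, -248/3, -124/3, 124/3]
R3 ← R3 − (31/20)·R2: [0, 0, 0, 0]
R4 ← R4 − (31/5)·R2: [0, 0, 0, 0]
2 nonzero rows, so rank(AT) = 2.

2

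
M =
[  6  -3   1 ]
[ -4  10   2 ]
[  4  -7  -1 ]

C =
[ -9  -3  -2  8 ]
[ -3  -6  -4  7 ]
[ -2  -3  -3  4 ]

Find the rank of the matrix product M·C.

First compute MC:
[[-47,  -3,  -3,  31],
 [  2, -54, -38,  46],
 [-13,  33,  23, -21]]
Now row reduce the product.
R2 ← R2 + (2/47)·R1: [0, -2544/47, -1792/47, 2224/47]
R3 ← R3 − (13/47)·R1: [0, 1590/47, 1120/47, -1390/47]
R3 ← R3 + (5/8)·R2: [0, 0, 0, 0]
2 nonzero rows, so rank(MC) = 2.

2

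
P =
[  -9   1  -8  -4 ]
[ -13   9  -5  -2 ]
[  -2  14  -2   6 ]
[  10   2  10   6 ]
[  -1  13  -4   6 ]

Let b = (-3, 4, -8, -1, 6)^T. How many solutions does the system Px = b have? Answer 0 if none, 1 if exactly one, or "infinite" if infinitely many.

Row reduce the augmented matrix [P | b].
R2 ← R2 − (13/9)·R1: [0, 68/9, 59/9, 34/9, 25/3]
R3 ← R3 − (2/9)·R1: [0, 124/9, -2/9, 62/9, -22/3]
R4 ← R4 + (10/9)·R1: [0, 28/9, 10/9, 14/9, -13/3]
R5 ← R5 − (1/9)·R1: [0, 116/9, -28/9, 58/9, 19/3]
R3 ← R3 − (31/17)·R2: [0, 0, -207/17, 0, -383/17]
R4 ← R4 − (7/17)·R2: [0, 0, -27/17, 0, -132/17]
R5 ← R5 − (29/17)·R2: [0, 0, -243/17, 0, -134/17]
R4 ← R4 − (3/23)·R3: [0, 0, 0, 0, -111/23]
R5 ← R5 − (27/23)·R3: [0, 0, 0, 0, 427/23]
R5 ← R5 + (427/111)·R4: [0, 0, 0, 0, 0]
The echelon form has 4 nonzero rows; the last pivot sits in the augmented column, so rank(P) = 3 but rank([P|b]) = 4.
Since the ranks differ, the system is inconsistent.
It has no solutions.

0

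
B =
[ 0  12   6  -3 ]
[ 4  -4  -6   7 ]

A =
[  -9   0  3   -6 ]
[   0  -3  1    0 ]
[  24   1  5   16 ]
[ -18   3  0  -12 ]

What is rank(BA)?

First compute BA:
[[198, -39,  42, 132],
 [-306,  27, -22, -204]]
Now row reduce the product.
R2 ← R2 + (17/11)·R1: [0, -366/11, 472/11, 0]
2 nonzero rows, so rank(BA) = 2.

2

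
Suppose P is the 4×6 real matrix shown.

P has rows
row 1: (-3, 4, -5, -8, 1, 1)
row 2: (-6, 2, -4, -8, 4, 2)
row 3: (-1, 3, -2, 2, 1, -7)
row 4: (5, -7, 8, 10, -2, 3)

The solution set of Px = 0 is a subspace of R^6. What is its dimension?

2

Row reduce to echelon form.
R2 ← R2 − (2)·R1: [0, -6, 6, 8, 2, 0]
R3 ← R3 − (1/3)·R1: [0, 5/3, -1/3, 14/3, 2/3, -22/3]
R4 ← R4 + (5/3)·R1: [0, -1/3, -1/3, -10/3, -1/3, 14/3]
R3 ← R3 + (5/18)·R2: [0, 0, 4/3, 62/9, 11/9, -22/3]
R4 ← R4 − (1/18)·R2: [0, 0, -2/3, -34/9, -4/9, 14/3]
R4 ← R4 + (1/2)·R3: [0, 0, 0, -1/3, 1/6, 1]
4 nonzero rows, so rank(P) = 4.
P has 6 columns; by rank–nullity, nullity = 6 − 4 = 2.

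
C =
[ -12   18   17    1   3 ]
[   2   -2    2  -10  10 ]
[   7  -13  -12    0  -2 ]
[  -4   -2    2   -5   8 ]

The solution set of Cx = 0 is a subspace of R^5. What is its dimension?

2

Row reduce to echelon form.
R2 ← R2 + (1/6)·R1: [0, 1, 29/6, -59/6, 21/2]
R3 ← R3 + (7/12)·R1: [0, -5/2, -25/12, 7/12, -1/4]
R4 ← R4 − (1/3)·R1: [0, -8, -11/3, -16/3, 7]
R3 ← R3 + (5/2)·R2: [0, 0, 10, -24, 26]
R4 ← R4 + (8)·R2: [0, 0, 35, -84, 91]
R4 ← R4 − (7/2)·R3: [0, 0, 0, 0, 0]
3 nonzero rows, so rank(C) = 3.
C has 5 columns; by rank–nullity, nullity = 5 − 3 = 2.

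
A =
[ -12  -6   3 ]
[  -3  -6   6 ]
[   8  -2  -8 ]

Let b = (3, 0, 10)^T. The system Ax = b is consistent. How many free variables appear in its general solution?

Row reduce the augmented matrix [A | b].
R2 ← R2 − (1/4)·R1: [0, -9/2, 21/4, -3/4]
R3 ← R3 + (2/3)·R1: [0, -6, -6, 12]
R3 ← R3 − (4/3)·R2: [0, 0, -13, 13]
The echelon form has 3 nonzero rows, and every pivot lies in the first 3 columns, so rank(A) = rank([A|b]) = 3.
The system is consistent.
Free variables = (unknowns) − (rank) = 3 − 3 = 0.

0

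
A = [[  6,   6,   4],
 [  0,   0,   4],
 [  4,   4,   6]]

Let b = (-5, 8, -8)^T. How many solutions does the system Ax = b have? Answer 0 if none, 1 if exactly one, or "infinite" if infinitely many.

0

Row reduce the augmented matrix [A | b].
R3 ← R3 − (2/3)·R1: [0, 0, 10/3, -14/3]
R3 ← R3 − (5/6)·R2: [0, 0, 0, -34/3]
The echelon form has 3 nonzero rows; the last pivot sits in the augmented column, so rank(A) = 2 but rank([A|b]) = 3.
Since the ranks differ, the system is inconsistent.
It has no solutions.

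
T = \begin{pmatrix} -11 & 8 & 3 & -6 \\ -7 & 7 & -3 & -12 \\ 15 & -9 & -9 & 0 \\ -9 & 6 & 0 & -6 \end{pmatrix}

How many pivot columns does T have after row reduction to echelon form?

3

Row reduce to echelon form.
R2 ← R2 − (7/11)·R1: [0, 21/11, -54/11, -90/11]
R3 ← R3 + (15/11)·R1: [0, 21/11, -54/11, -90/11]
R4 ← R4 − (9/11)·R1: [0, -6/11, -27/11, -12/11]
R3 ← R3 − R2: [0, 0, 0, 0]
R4 ← R4 + (2/7)·R2: [0, 0, -27/7, -24/7]
Swap R3 ↔ R4
Echelon form has 3 nonzero rows, so rank(T) = 3.
Each nonzero row contributes one pivot column: 3 pivot columns.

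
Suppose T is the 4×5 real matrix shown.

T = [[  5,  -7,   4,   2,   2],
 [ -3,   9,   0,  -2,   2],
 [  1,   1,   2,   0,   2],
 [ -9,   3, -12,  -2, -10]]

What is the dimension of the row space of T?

2

Row reduce to echelon form.
R2 ← R2 + (3/5)·R1: [0, 24/5, 12/5, -4/5, 16/5]
R3 ← R3 − (1/5)·R1: [0, 12/5, 6/5, -2/5, 8/5]
R4 ← R4 + (9/5)·R1: [0, -48/5, -24/5, 8/5, -32/5]
R3 ← R3 − (1/2)·R2: [0, 0, 0, 0, 0]
R4 ← R4 + (2)·R2: [0, 0, 0, 0, 0]
Echelon form has 2 nonzero rows, so rank(T) = 2.
The row space has dimension equal to the rank: 2.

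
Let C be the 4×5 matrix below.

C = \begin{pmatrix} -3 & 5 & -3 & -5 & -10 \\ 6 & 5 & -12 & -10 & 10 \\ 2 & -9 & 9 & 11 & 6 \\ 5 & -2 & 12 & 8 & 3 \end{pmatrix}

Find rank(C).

4

Row reduce to echelon form.
R2 ← R2 + (2)·R1: [0, 15, -18, -20, -10]
R3 ← R3 + (2/3)·R1: [0, -17/3, 7, 23/3, -2/3]
R4 ← R4 + (5/3)·R1: [0, 19/3, 7, -1/3, -41/3]
R3 ← R3 + (17/45)·R2: [0, 0, 1/5, 1/9, -40/9]
R4 ← R4 − (19/45)·R2: [0, 0, 73/5, 73/9, -85/9]
R4 ← R4 − (73)·R3: [0, 0, 0, 0, 315]
Echelon form has 4 nonzero rows, so rank(C) = 4.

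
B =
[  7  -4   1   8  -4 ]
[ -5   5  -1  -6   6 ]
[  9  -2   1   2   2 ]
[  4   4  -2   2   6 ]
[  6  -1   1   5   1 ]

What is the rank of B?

4

Row reduce to echelon form.
R2 ← R2 + (5/7)·R1: [0, 15/7, -2/7, -2/7, 22/7]
R3 ← R3 − (9/7)·R1: [0, 22/7, -2/7, -58/7, 50/7]
R4 ← R4 − (4/7)·R1: [0, 44/7, -18/7, -18/7, 58/7]
R5 ← R5 − (6/7)·R1: [0, 17/7, 1/7, -13/7, 31/7]
R3 ← R3 − (22/15)·R2: [0, 0, 2/15, -118/15, 38/15]
R4 ← R4 − (44/15)·R2: [0, 0, -26/15, -26/15, -14/15]
R5 ← R5 − (17/15)·R2: [0, 0, 7/15, -23/15, 13/15]
R4 ← R4 + (13)·R3: [0, 0, 0, -104, 32]
R5 ← R5 − (7/2)·R3: [0, 0, 0, 26, -8]
R5 ← R5 + (1/4)·R4: [0, 0, 0, 0, 0]
Echelon form has 4 nonzero rows, so rank(B) = 4.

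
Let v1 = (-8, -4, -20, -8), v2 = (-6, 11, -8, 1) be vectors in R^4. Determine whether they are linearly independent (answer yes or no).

Form the matrix with these vectors as rows and row reduce.
R2 ← R2 − (3/4)·R1: [0, 14, 7, 7]
2 nonzero rows, so the 2 vectors span a space of dimension 2.
Since 2 = 2, the vectors are linearly independent.

yes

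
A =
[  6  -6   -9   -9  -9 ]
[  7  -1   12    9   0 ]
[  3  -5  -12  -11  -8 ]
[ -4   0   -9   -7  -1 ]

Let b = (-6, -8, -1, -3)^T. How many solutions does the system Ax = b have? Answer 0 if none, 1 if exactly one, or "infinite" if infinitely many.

Row reduce the augmented matrix [A | b].
R2 ← R2 − (7/6)·R1: [0, 6, 45/2, 39/2, 21/2, -1]
R3 ← R3 − (1/2)·R1: [0, -2, -15/2, -13/2, -7/2, 2]
R4 ← R4 + (2/3)·R1: [0, -4, -15, -13, -7, -7]
R3 ← R3 + (1/3)·R2: [0, 0, 0, 0, 0, 5/3]
R4 ← R4 + (2/3)·R2: [0, 0, 0, 0, 0, -23/3]
R4 ← R4 + (23/5)·R3: [0, 0, 0, 0, 0, 0]
The echelon form has 3 nonzero rows; the last pivot sits in the augmented column, so rank(A) = 2 but rank([A|b]) = 3.
Since the ranks differ, the system is inconsistent.
It has no solutions.

0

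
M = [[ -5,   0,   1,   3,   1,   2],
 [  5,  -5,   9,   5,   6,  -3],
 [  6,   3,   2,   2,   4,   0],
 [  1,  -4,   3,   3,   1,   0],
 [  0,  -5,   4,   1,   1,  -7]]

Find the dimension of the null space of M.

Row reduce to echelon form.
R2 ← R2 + R1: [0, -5, 10, 8, 7, -1]
R3 ← R3 + (6/5)·R1: [0, 3, 16/5, 28/5, 26/5, 12/5]
R4 ← R4 + (1/5)·R1: [0, -4, 16/5, 18/5, 6/5, 2/5]
R3 ← R3 + (3/5)·R2: [0, 0, 46/5, 52/5, 47/5, 9/5]
R4 ← R4 − (4/5)·R2: [0, 0, -24/5, -14/5, -22/5, 6/5]
R5 ← R5 − R2: [0, 0, -6, -7, -6, -6]
R4 ← R4 + (12/23)·R3: [0, 0, 0, 302/115, 58/115, 246/115]
R5 ← R5 + (15/23)·R3: [0, 0, 0, -5/23, 3/23, -111/23]
R5 ← R5 + (25/302)·R4: [0, 0, 0, 0, 26/151, -702/151]
5 nonzero rows, so rank(M) = 5.
M has 6 columns; by rank–nullity, nullity = 6 − 5 = 1.

1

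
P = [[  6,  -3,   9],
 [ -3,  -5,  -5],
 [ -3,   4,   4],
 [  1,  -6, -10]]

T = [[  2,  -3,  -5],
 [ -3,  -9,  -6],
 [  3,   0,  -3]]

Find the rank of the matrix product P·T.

2

First compute PT:
[[ 48,   9, -39],
 [ -6,  54,  60],
 [ -6, -27, -21],
 [-10,  51,  61]]
Now row reduce the product.
R2 ← R2 + (1/8)·R1: [0, 441/8, 441/8]
R3 ← R3 + (1/8)·R1: [0, -207/8, -207/8]
R4 ← R4 + (5/24)·R1: [0, 423/8, 423/8]
R3 ← R3 + (23/49)·R2: [0, 0, 0]
R4 ← R4 − (47/49)·R2: [0, 0, 0]
2 nonzero rows, so rank(PT) = 2.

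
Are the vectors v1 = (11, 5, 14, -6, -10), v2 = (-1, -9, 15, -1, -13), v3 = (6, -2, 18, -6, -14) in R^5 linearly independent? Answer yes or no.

Form the matrix with these vectors as rows and row reduce.
R2 ← R2 + (1/11)·R1: [0, -94/11, 179/11, -17/11, -153/11]
R3 ← R3 − (6/11)·R1: [0, -52/11, 114/11, -30/11, -94/11]
R3 ← R3 − (26/47)·R2: [0, 0, 64/47, -88/47, -40/47]
3 nonzero rows, so the 3 vectors span a space of dimension 3.
Since 3 = 3, the vectors are linearly independent.

yes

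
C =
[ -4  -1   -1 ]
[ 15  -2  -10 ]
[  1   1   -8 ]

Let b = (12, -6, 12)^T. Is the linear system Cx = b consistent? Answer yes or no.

Row reduce the augmented matrix [C | b].
R2 ← R2 + (15/4)·R1: [0, -23/4, -55/4, 39]
R3 ← R3 + (1/4)·R1: [0, 3/4, -33/4, 15]
R3 ← R3 + (3/23)·R2: [0, 0, -231/23, 462/23]
The echelon form has 3 nonzero rows, and every pivot lies in the first 3 columns, so rank(C) = rank([C|b]) = 3.
The system is consistent.

yes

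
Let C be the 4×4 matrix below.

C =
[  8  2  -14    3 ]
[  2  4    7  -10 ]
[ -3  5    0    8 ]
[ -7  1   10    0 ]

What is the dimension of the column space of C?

4

Row reduce to echelon form.
R2 ← R2 − (1/4)·R1: [0, 7/2, 21/2, -43/4]
R3 ← R3 + (3/8)·R1: [0, 23/4, -21/4, 73/8]
R4 ← R4 + (7/8)·R1: [0, 11/4, -9/4, 21/8]
R3 ← R3 − (23/14)·R2: [0, 0, -45/2, 375/14]
R4 ← R4 − (11/14)·R2: [0, 0, -21/2, 155/14]
R4 ← R4 − (7/15)·R3: [0, 0, 0, -10/7]
Echelon form has 4 nonzero rows, so rank(C) = 4.
The column space has dimension equal to the rank: 4.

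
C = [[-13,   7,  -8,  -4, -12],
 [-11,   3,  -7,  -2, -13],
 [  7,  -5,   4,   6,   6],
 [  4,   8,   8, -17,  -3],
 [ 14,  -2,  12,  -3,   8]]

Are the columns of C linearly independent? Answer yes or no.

Row reduce C to echelon form.
R2 ← R2 − (11/13)·R1: [0, -38/13, -3/13, 18/13, -37/13]
R3 ← R3 + (7/13)·R1: [0, -16/13, -4/13, 50/13, -6/13]
R4 ← R4 + (4/13)·R1: [0, 132/13, 72/13, -237/13, -87/13]
R5 ← R5 + (14/13)·R1: [0, 72/13, 44/13, -95/13, -64/13]
R3 ← R3 − (8/19)·R2: [0, 0, -4/19, 62/19, 14/19]
R4 ← R4 + (66/19)·R2: [0, 0, 90/19, -255/19, -315/19]
R5 ← R5 + (36/19)·R2: [0, 0, 56/19, -89/19, -196/19]
R4 ← R4 + (45/2)·R3: [0, 0, 0, 60, 0]
R5 ← R5 + (14)·R3: [0, 0, 0, 41, 0]
R5 ← R5 − (41/60)·R4: [0, 0, 0, 0, 0]
4 pivots among 5 columns.
Only 4 < 5 pivot columns, so the columns are linearly dependent.

no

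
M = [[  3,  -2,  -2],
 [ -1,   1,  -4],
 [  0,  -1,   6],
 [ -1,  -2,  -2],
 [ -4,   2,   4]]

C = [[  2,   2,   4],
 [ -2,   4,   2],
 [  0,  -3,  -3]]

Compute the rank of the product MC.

2

First compute MC:
[[ 10,   4,  14],
 [ -4,  14,  10],
 [  2, -22, -20],
 [  2,  -4,  -2],
 [-12, -12, -24]]
Now row reduce the product.
R2 ← R2 + (2/5)·R1: [0, 78/5, 78/5]
R3 ← R3 − (1/5)·R1: [0, -114/5, -114/5]
R4 ← R4 − (1/5)·R1: [0, -24/5, -24/5]
R5 ← R5 + (6/5)·R1: [0, -36/5, -36/5]
R3 ← R3 + (19/13)·R2: [0, 0, 0]
R4 ← R4 + (4/13)·R2: [0, 0, 0]
R5 ← R5 + (6/13)·R2: [0, 0, 0]
2 nonzero rows, so rank(MC) = 2.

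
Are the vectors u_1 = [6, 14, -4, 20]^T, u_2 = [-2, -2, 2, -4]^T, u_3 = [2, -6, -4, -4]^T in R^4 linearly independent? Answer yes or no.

no

Form the matrix with these vectors as rows and row reduce.
R2 ← R2 + (1/3)·R1: [0, 8/3, 2/3, 8/3]
R3 ← R3 − (1/3)·R1: [0, -32/3, -8/3, -32/3]
R3 ← R3 + (4)·R2: [0, 0, 0, 0]
2 nonzero rows, so the 3 vectors span a space of dimension 2.
Since 2 < 3, the vectors are linearly dependent.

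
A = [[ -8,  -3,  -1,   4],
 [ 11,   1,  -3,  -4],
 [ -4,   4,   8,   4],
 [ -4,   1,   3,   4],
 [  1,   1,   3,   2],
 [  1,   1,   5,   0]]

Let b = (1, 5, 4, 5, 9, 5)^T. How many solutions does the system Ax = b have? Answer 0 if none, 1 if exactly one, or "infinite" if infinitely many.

1

Row reduce the augmented matrix [A | b].
R2 ← R2 + (11/8)·R1: [0, -25/8, -35/8, 3/2, 51/8]
R3 ← R3 − (1/2)·R1: [0, 11/2, 17/2, 2, 7/2]
R4 ← R4 − (1/2)·R1: [0, 5/2, 7/2, 2, 9/2]
R5 ← R5 + (1/8)·R1: [0, 5/8, 23/8, 5/2, 73/8]
R6 ← R6 + (1/8)·R1: [0, 5/8, 39/8, 1/2, 41/8]
R3 ← R3 + (44/25)·R2: [0, 0, 4/5, 116/25, 368/25]
R4 ← R4 + (4/5)·R2: [0, 0, 0, 16/5, 48/5]
R5 ← R5 + (1/5)·R2: [0, 0, 2, 14/5, 52/5]
R6 ← R6 + (1/5)·R2: [0, 0, 4, 4/5, 32/5]
R5 ← R5 − (5/2)·R3: [0, 0, 0, -44/5, -132/5]
R6 ← R6 − (5)·R3: [0, 0, 0, -112/5, -336/5]
R5 ← R5 + (11/4)·R4: [0, 0, 0, 0, 0]
R6 ← R6 + (7)·R4: [0, 0, 0, 0, 0]
The echelon form has 4 nonzero rows, and every pivot lies in the first 4 columns, so rank(A) = rank([A|b]) = 4.
The system is consistent.
rank = 4 = number of unknowns, so the solution is unique.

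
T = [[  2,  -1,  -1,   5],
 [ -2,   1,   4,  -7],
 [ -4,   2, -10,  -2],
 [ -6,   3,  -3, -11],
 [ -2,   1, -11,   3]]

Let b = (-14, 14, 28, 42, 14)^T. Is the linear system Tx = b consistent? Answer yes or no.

Row reduce the augmented matrix [T | b].
R2 ← R2 + R1: [0, 0, 3, -2, 0]
R3 ← R3 + (2)·R1: [0, 0, -12, 8, 0]
R4 ← R4 + (3)·R1: [0, 0, -6, 4, 0]
R5 ← R5 + R1: [0, 0, -12, 8, 0]
R3 ← R3 + (4)·R2: [0, 0, 0, 0, 0]
R4 ← R4 + (2)·R2: [0, 0, 0, 0, 0]
R5 ← R5 + (4)·R2: [0, 0, 0, 0, 0]
The echelon form has 2 nonzero rows, and every pivot lies in the first 4 columns, so rank(T) = rank([T|b]) = 2.
The system is consistent.

yes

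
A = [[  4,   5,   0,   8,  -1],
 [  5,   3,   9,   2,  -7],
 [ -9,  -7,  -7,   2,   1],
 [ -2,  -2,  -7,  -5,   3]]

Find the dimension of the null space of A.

1

Row reduce to echelon form.
R2 ← R2 − (5/4)·R1: [0, -13/4, 9, -8, -23/4]
R3 ← R3 + (9/4)·R1: [0, 17/4, -7, 20, -5/4]
R4 ← R4 + (1/2)·R1: [0, 1/2, -7, -1, 5/2]
R3 ← R3 + (17/13)·R2: [0, 0, 62/13, 124/13, -114/13]
R4 ← R4 + (2/13)·R2: [0, 0, -73/13, -29/13, 21/13]
R4 ← R4 + (73/62)·R3: [0, 0, 0, 9, -270/31]
4 nonzero rows, so rank(A) = 4.
A has 5 columns; by rank–nullity, nullity = 5 − 4 = 1.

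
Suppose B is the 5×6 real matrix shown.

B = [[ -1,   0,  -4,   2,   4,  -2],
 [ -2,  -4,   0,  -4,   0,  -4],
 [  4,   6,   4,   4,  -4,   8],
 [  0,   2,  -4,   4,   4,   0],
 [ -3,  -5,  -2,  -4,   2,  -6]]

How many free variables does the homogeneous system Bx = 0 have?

Row reduce to echelon form.
R2 ← R2 − (2)·R1: [0, -4, 8, -8, -8, 0]
R3 ← R3 + (4)·R1: [0, 6, -12, 12, 12, 0]
R5 ← R5 − (3)·R1: [0, -5, 10, -10, -10, 0]
R3 ← R3 + (3/2)·R2: [0, 0, 0, 0, 0, 0]
R4 ← R4 + (1/2)·R2: [0, 0, 0, 0, 0, 0]
R5 ← R5 − (5/4)·R2: [0, 0, 0, 0, 0, 0]
2 nonzero rows, so rank(B) = 2.
B has 6 columns; by rank–nullity, nullity = 6 − 2 = 4.

4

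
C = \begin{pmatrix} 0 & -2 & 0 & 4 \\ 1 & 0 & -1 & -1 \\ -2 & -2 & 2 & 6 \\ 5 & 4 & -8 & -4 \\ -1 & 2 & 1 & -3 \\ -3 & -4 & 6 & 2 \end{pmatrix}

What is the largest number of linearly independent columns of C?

Row reduce to echelon form.
Swap R1 ↔ R2
R3 ← R3 + (2)·R1: [0, -2, 0, 4]
R4 ← R4 − (5)·R1: [0, 4, -3, 1]
R5 ← R5 + R1: [0, 2, 0, -4]
R6 ← R6 + (3)·R1: [0, -4, 3, -1]
R3 ← R3 − R2: [0, 0, 0, 0]
R4 ← R4 + (2)·R2: [0, 0, -3, 9]
R5 ← R5 + R2: [0, 0, 0, 0]
R6 ← R6 − (2)·R2: [0, 0, 3, -9]
Swap R3 ↔ R4
R6 ← R6 + R3: [0, 0, 0, 0]
Echelon form has 3 nonzero rows, so rank(C) = 3.
The rank gives the maximum number of linearly independent columns: 3.

3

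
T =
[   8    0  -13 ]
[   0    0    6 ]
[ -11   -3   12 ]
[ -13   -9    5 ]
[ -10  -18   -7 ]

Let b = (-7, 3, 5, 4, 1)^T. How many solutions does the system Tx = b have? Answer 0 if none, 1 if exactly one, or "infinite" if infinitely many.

Row reduce the augmented matrix [T | b].
R3 ← R3 + (11/8)·R1: [0, -3, -47/8, -37/8]
R4 ← R4 + (13/8)·R1: [0, -9, -129/8, -59/8]
R5 ← R5 + (5/4)·R1: [0, -18, -93/4, -31/4]
Swap R2 ↔ R3
R4 ← R4 − (3)·R2: [0, 0, 3/2, 13/2]
R5 ← R5 − (6)·R2: [0, 0, 12, 20]
R4 ← R4 − (1/4)·R3: [0, 0, 0, 23/4]
R5 ← R5 − (2)·R3: [0, 0, 0, 14]
R5 ← R5 − (56/23)·R4: [0, 0, 0, 0]
The echelon form has 4 nonzero rows; the last pivot sits in the augmented column, so rank(T) = 3 but rank([T|b]) = 4.
Since the ranks differ, the system is inconsistent.
It has no solutions.

0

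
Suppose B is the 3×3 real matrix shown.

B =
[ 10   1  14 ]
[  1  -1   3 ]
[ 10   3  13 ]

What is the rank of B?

Row reduce to echelon form.
R2 ← R2 − (1/10)·R1: [0, -11/10, 8/5]
R3 ← R3 − R1: [0, 2, -1]
R3 ← R3 + (20/11)·R2: [0, 0, 21/11]
Echelon form has 3 nonzero rows, so rank(B) = 3.

3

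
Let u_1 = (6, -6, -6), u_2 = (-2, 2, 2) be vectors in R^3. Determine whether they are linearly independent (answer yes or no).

Form the matrix with these vectors as rows and row reduce.
R2 ← R2 + (1/3)·R1: [0, 0, 0]
1 nonzero row, so the 2 vectors span a space of dimension 1.
Since 1 < 2, the vectors are linearly dependent.

no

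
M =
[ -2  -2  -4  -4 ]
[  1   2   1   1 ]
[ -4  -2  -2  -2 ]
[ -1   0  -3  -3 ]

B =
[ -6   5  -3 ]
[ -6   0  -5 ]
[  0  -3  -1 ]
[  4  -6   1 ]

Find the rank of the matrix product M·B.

3

First compute MB:
[[  8,  26,  16],
 [-14,  -4, -13],
 [ 28,  -2,  22],
 [ -6,  22,   3]]
Now row reduce the product.
R2 ← R2 + (7/4)·R1: [0, 83/2, 15]
R3 ← R3 − (7/2)·R1: [0, -93, -34]
R4 ← R4 + (3/4)·R1: [0, 83/2, 15]
R3 ← R3 + (186/83)·R2: [0, 0, -32/83]
R4 ← R4 − R2: [0, 0, 0]
3 nonzero rows, so rank(MB) = 3.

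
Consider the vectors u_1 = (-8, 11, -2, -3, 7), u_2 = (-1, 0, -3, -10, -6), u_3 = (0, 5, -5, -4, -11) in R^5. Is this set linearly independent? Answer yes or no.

yes

Form the matrix with these vectors as rows and row reduce.
R2 ← R2 − (1/8)·R1: [0, -11/8, -11/4, -77/8, -55/8]
R3 ← R3 + (40/11)·R2: [0, 0, -15, -39, -36]
3 nonzero rows, so the 3 vectors span a space of dimension 3.
Since 3 = 3, the vectors are linearly independent.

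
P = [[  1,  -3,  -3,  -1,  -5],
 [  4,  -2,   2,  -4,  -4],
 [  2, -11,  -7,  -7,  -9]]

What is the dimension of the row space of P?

3

Row reduce to echelon form.
R2 ← R2 − (4)·R1: [0, 10, 14, 0, 16]
R3 ← R3 − (2)·R1: [0, -5, -1, -5, 1]
R3 ← R3 + (1/2)·R2: [0, 0, 6, -5, 9]
Echelon form has 3 nonzero rows, so rank(P) = 3.
The row space has dimension equal to the rank: 3.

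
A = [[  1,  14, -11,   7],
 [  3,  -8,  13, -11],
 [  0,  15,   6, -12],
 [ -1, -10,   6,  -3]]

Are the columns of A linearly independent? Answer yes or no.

Row reduce A to echelon form.
R2 ← R2 − (3)·R1: [0, -50, 46, -32]
R4 ← R4 + R1: [0, 4, -5, 4]
R3 ← R3 + (3/10)·R2: [0, 0, 99/5, -108/5]
R4 ← R4 + (2/25)·R2: [0, 0, -33/25, 36/25]
R4 ← R4 + (1/15)·R3: [0, 0, 0, 0]
3 pivots among 4 columns.
Only 3 < 4 pivot columns, so the columns are linearly dependent.

no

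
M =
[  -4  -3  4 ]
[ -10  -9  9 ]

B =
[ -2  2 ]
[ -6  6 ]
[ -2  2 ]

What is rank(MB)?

First compute MB:
[[ 18, -18],
 [ 56, -56]]
Now row reduce the product.
R2 ← R2 − (28/9)·R1: [0, 0]
1 nonzero row, so rank(MB) = 1.

1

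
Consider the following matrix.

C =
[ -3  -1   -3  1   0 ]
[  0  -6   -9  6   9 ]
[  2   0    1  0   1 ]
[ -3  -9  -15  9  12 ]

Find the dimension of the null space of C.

Row reduce to echelon form.
R3 ← R3 + (2/3)·R1: [0, -2/3, -1, 2/3, 1]
R4 ← R4 − R1: [0, -8, -12, 8, 12]
R3 ← R3 − (1/9)·R2: [0, 0, 0, 0, 0]
R4 ← R4 − (4/3)·R2: [0, 0, 0, 0, 0]
2 nonzero rows, so rank(C) = 2.
C has 5 columns; by rank–nullity, nullity = 5 − 2 = 3.

3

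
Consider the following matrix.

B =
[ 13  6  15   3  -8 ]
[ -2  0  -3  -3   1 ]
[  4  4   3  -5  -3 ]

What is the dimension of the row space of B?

Row reduce to echelon form.
R2 ← R2 + (2/13)·R1: [0, 12/13, -9/13, -33/13, -3/13]
R3 ← R3 − (4/13)·R1: [0, 28/13, -21/13, -77/13, -7/13]
R3 ← R3 − (7/3)·R2: [0, 0, 0, 0, 0]
Echelon form has 2 nonzero rows, so rank(B) = 2.
The row space has dimension equal to the rank: 2.

2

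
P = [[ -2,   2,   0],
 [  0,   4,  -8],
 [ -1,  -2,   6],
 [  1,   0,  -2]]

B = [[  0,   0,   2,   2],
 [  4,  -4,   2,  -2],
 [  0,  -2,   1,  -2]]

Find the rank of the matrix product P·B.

First compute PB:
[[  8,  -8,   0,  -8],
 [ 16,   0,   0,   8],
 [ -8,  -4,   0, -10],
 [  0,   4,   0,   6]]
Now row reduce the product.
R2 ← R2 − (2)·R1: [0, 16, 0, 24]
R3 ← R3 + R1: [0, -12, 0, -18]
R3 ← R3 + (3/4)·R2: [0, 0, 0, 0]
R4 ← R4 − (1/4)·R2: [0, 0, 0, 0]
2 nonzero rows, so rank(PB) = 2.

2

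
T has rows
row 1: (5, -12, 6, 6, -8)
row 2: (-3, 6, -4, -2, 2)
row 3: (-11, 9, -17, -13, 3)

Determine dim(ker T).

2

Row reduce to echelon form.
R2 ← R2 + (3/5)·R1: [0, -6/5, -2/5, 8/5, -14/5]
R3 ← R3 + (11/5)·R1: [0, -87/5, -19/5, 1/5, -73/5]
R3 ← R3 − (29/2)·R2: [0, 0, 2, -23, 26]
3 nonzero rows, so rank(T) = 3.
T has 5 columns; by rank–nullity, nullity = 5 − 3 = 2.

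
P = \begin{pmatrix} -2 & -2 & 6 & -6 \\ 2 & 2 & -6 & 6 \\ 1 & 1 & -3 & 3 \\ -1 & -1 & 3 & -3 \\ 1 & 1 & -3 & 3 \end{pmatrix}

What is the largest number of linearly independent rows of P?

1

Row reduce to echelon form.
R2 ← R2 + R1: [0, 0, 0, 0]
R3 ← R3 + (1/2)·R1: [0, 0, 0, 0]
R4 ← R4 − (1/2)·R1: [0, 0, 0, 0]
R5 ← R5 + (1/2)·R1: [0, 0, 0, 0]
Echelon form has 1 nonzero row, so rank(P) = 1.
The rank gives the maximum number of linearly independent rows: 1.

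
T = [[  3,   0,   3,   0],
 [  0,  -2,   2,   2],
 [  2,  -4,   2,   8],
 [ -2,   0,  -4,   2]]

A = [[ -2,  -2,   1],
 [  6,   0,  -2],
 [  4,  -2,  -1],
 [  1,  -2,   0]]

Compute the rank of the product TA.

2

First compute TA:
[[  6, -12,   0],
 [ -2,  -8,   2],
 [-12, -24,   8],
 [-10,   8,   2]]
Now row reduce the product.
R2 ← R2 + (1/3)·R1: [0, -12, 2]
R3 ← R3 + (2)·R1: [0, -48, 8]
R4 ← R4 + (5/3)·R1: [0, -12, 2]
R3 ← R3 − (4)·R2: [0, 0, 0]
R4 ← R4 − R2: [0, 0, 0]
2 nonzero rows, so rank(TA) = 2.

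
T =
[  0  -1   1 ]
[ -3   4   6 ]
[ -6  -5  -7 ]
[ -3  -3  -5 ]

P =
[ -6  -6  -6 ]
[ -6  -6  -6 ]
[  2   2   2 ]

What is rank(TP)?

1

First compute TP:
[[  8,   8,   8],
 [  6,   6,   6],
 [ 52,  52,  52],
 [ 26,  26,  26]]
Now row reduce the product.
R2 ← R2 − (3/4)·R1: [0, 0, 0]
R3 ← R3 − (13/2)·R1: [0, 0, 0]
R4 ← R4 − (13/4)·R1: [0, 0, 0]
1 nonzero row, so rank(TP) = 1.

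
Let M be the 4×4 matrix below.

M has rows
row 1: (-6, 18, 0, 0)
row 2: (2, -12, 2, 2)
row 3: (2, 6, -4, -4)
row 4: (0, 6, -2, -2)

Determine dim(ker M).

Row reduce to echelon form.
R2 ← R2 + (1/3)·R1: [0, -6, 2, 2]
R3 ← R3 + (1/3)·R1: [0, 12, -4, -4]
R3 ← R3 + (2)·R2: [0, 0, 0, 0]
R4 ← R4 + R2: [0, 0, 0, 0]
2 nonzero rows, so rank(M) = 2.
M has 4 columns; by rank–nullity, nullity = 4 − 2 = 2.

2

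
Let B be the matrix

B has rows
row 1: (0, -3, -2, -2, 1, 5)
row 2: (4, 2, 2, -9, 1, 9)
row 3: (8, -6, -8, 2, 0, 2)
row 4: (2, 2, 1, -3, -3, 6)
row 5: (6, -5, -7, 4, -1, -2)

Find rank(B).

5

Row reduce to echelon form.
Swap R1 ↔ R2
R3 ← R3 − (2)·R1: [0, -10, -12, 20, -2, -16]
R4 ← R4 − (1/2)·R1: [0, 1, 0, 3/2, -7/2, 3/2]
R5 ← R5 − (3/2)·R1: [0, -8, -10, 35/2, -5/2, -31/2]
R3 ← R3 − (10/3)·R2: [0, 0, -16/3, 80/3, -16/3, -98/3]
R4 ← R4 + (1/3)·R2: [0, 0, -2/3, 5/6, -19/6, 19/6]
R5 ← R5 − (8/3)·R2: [0, 0, -14/3, 137/6, -31/6, -173/6]
R4 ← R4 − (1/8)·R3: [0, 0, 0, -5/2, -5/2, 29/4]
R5 ← R5 − (7/8)·R3: [0, 0, 0, -1/2, -1/2, -1/4]
R5 ← R5 − (1/5)·R4: [0, 0, 0, 0, 0, -17/10]
Echelon form has 5 nonzero rows, so rank(B) = 5.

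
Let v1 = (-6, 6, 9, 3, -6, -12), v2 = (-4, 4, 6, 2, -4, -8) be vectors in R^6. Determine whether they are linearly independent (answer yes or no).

no

Form the matrix with these vectors as rows and row reduce.
R2 ← R2 − (2/3)·R1: [0, 0, 0, 0, 0, 0]
1 nonzero row, so the 2 vectors span a space of dimension 1.
Since 1 < 2, the vectors are linearly dependent.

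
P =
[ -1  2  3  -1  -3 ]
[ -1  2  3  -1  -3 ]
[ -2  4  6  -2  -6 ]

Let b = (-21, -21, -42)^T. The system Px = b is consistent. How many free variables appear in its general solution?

Row reduce the augmented matrix [P | b].
R2 ← R2 − R1: [0, 0, 0, 0, 0, 0]
R3 ← R3 − (2)·R1: [0, 0, 0, 0, 0, 0]
The echelon form has 1 nonzero rows, and every pivot lies in the first 5 columns, so rank(P) = rank([P|b]) = 1.
The system is consistent.
Free variables = (unknowns) − (rank) = 5 − 1 = 4.

4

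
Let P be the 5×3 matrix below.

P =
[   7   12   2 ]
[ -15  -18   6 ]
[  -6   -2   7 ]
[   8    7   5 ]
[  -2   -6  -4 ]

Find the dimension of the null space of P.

Row reduce to echelon form.
R2 ← R2 + (15/7)·R1: [0, 54/7, 72/7]
R3 ← R3 + (6/7)·R1: [0, 58/7, 61/7]
R4 ← R4 − (8/7)·R1: [0, -47/7, 19/7]
R5 ← R5 + (2/7)·R1: [0, -18/7, -24/7]
R3 ← R3 − (29/27)·R2: [0, 0, -7/3]
R4 ← R4 + (47/54)·R2: [0, 0, 35/3]
R5 ← R5 + (1/3)·R2: [0, 0, 0]
R4 ← R4 + (5)·R3: [0, 0, 0]
3 nonzero rows, so rank(P) = 3.
P has 3 columns; by rank–nullity, nullity = 3 − 3 = 0.

0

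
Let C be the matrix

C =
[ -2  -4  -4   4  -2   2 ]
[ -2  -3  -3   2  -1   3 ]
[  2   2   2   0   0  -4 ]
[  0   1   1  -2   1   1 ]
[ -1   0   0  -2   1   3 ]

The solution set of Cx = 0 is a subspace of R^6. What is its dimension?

4

Row reduce to echelon form.
R2 ← R2 − R1: [0, 1, 1, -2, 1, 1]
R3 ← R3 + R1: [0, -2, -2, 4, -2, -2]
R5 ← R5 − (1/2)·R1: [0, 2, 2, -4, 2, 2]
R3 ← R3 + (2)·R2: [0, 0, 0, 0, 0, 0]
R4 ← R4 − R2: [0, 0, 0, 0, 0, 0]
R5 ← R5 − (2)·R2: [0, 0, 0, 0, 0, 0]
2 nonzero rows, so rank(C) = 2.
C has 6 columns; by rank–nullity, nullity = 6 − 2 = 4.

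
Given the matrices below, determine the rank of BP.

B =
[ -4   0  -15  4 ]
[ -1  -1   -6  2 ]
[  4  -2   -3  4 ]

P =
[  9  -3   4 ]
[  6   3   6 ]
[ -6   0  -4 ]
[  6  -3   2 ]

First compute BP:
[[ 78,   0,  52],
 [ 33,  -6,  18],
 [ 66, -30,  24]]
Now row reduce the product.
R2 ← R2 − (11/26)·R1: [0, -6, -4]
R3 ← R3 − (11/13)·R1: [0, -30, -20]
R3 ← R3 − (5)·R2: [0, 0, 0]
2 nonzero rows, so rank(BP) = 2.

2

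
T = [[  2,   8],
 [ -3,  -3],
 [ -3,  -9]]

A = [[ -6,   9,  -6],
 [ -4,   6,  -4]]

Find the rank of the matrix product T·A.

First compute TA:
[[-44,  66, -44],
 [ 30, -45,  30],
 [ 54, -81,  54]]
Now row reduce the product.
R2 ← R2 + (15/22)·R1: [0, 0, 0]
R3 ← R3 + (27/22)·R1: [0, 0, 0]
1 nonzero row, so rank(TA) = 1.

1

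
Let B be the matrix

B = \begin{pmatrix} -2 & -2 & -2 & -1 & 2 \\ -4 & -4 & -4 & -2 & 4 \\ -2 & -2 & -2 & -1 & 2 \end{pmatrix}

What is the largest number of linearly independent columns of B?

1

Row reduce to echelon form.
R2 ← R2 − (2)·R1: [0, 0, 0, 0, 0]
R3 ← R3 − R1: [0, 0, 0, 0, 0]
Echelon form has 1 nonzero row, so rank(B) = 1.
The rank gives the maximum number of linearly independent columns: 1.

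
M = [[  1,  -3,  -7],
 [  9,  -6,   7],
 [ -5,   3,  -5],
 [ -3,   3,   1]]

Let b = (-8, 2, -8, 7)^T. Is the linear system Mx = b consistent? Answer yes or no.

no

Row reduce the augmented matrix [M | b].
R2 ← R2 − (9)·R1: [0, 21, 70, 74]
R3 ← R3 + (5)·R1: [0, -12, -40, -48]
R4 ← R4 + (3)·R1: [0, -6, -20, -17]
R3 ← R3 + (4/7)·R2: [0, 0, 0, -40/7]
R4 ← R4 + (2/7)·R2: [0, 0, 0, 29/7]
R4 ← R4 + (29/40)·R3: [0, 0, 0, 0]
The echelon form has 3 nonzero rows; the last pivot sits in the augmented column, so rank(M) = 2 but rank([M|b]) = 3.
Since the ranks differ, the system is inconsistent.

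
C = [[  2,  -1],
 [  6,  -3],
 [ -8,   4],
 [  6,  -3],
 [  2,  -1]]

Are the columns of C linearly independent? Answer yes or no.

no

Row reduce C to echelon form.
R2 ← R2 − (3)·R1: [0, 0]
R3 ← R3 + (4)·R1: [0, 0]
R4 ← R4 − (3)·R1: [0, 0]
R5 ← R5 − R1: [0, 0]
1 pivot among 2 columns.
Only 1 < 2 pivot columns, so the columns are linearly dependent.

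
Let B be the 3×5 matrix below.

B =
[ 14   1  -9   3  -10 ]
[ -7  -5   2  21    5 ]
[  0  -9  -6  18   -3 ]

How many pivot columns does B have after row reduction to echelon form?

Row reduce to echelon form.
R2 ← R2 + (1/2)·R1: [0, -9/2, -5/2, 45/2, 0]
R3 ← R3 − (2)·R2: [0, 0, -1, -27, -3]
Echelon form has 3 nonzero rows, so rank(B) = 3.
Each nonzero row contributes one pivot column: 3 pivot columns.

3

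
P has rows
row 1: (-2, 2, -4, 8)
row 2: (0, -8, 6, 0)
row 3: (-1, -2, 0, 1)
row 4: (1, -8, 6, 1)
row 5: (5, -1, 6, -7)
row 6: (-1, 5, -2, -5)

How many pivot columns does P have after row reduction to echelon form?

Row reduce to echelon form.
R3 ← R3 − (1/2)·R1: [0, -3, 2, -3]
R4 ← R4 + (1/2)·R1: [0, -7, 4, 5]
R5 ← R5 + (5/2)·R1: [0, 4, -4, 13]
R6 ← R6 − (1/2)·R1: [0, 4, 0, -9]
R3 ← R3 − (3/8)·R2: [0, 0, -1/4, -3]
R4 ← R4 − (7/8)·R2: [0, 0, -5/4, 5]
R5 ← R5 + (1/2)·R2: [0, 0, -1, 13]
R6 ← R6 + (1/2)·R2: [0, 0, 3, -9]
R4 ← R4 − (5)·R3: [0, 0, 0, 20]
R5 ← R5 − (4)·R3: [0, 0, 0, 25]
R6 ← R6 + (12)·R3: [0, 0, 0, -45]
R5 ← R5 − (5/4)·R4: [0, 0, 0, 0]
R6 ← R6 + (9/4)·R4: [0, 0, 0, 0]
Echelon form has 4 nonzero rows, so rank(P) = 4.
Each nonzero row contributes one pivot column: 4 pivot columns.

4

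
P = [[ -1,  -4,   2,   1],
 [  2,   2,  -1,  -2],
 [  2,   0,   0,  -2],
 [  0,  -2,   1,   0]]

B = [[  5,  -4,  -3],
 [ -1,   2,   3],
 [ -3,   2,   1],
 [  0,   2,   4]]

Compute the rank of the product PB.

2

First compute PB:
[[ -7,   2,  -3],
 [ 11, -10,  -9],
 [ 10, -12, -14],
 [ -1,  -2,  -5]]
Now row reduce the product.
R2 ← R2 + (11/7)·R1: [0, -48/7, -96/7]
R3 ← R3 + (10/7)·R1: [0, -64/7, -128/7]
R4 ← R4 − (1/7)·R1: [0, -16/7, -32/7]
R3 ← R3 − (4/3)·R2: [0, 0, 0]
R4 ← R4 − (1/3)·R2: [0, 0, 0]
2 nonzero rows, so rank(PB) = 2.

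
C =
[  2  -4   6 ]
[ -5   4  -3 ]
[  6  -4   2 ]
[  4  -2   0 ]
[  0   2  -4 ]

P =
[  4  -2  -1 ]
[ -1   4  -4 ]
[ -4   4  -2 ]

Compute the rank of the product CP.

First compute CP:
[[-12,   4,   2],
 [-12,  14,  -5],
 [ 20, -20,   6],
 [ 18, -16,   4],
 [ 14,  -8,   0]]
Now row reduce the product.
R2 ← R2 − R1: [0, 10, -7]
R3 ← R3 + (5/3)·R1: [0, -40/3, 28/3]
R4 ← R4 + (3/2)·R1: [0, -10, 7]
R5 ← R5 + (7/6)·R1: [0, -10/3, 7/3]
R3 ← R3 + (4/3)·R2: [0, 0, 0]
R4 ← R4 + R2: [0, 0, 0]
R5 ← R5 + (1/3)·R2: [0, 0, 0]
2 nonzero rows, so rank(CP) = 2.

2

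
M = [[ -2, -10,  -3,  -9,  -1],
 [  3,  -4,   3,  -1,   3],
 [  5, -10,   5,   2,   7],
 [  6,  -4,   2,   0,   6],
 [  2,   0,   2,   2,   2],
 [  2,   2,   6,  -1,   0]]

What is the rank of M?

4

Row reduce to echelon form.
R2 ← R2 + (3/2)·R1: [0, -19, -3/2, -29/2, 3/2]
R3 ← R3 + (5/2)·R1: [0, -35, -5/2, -41/2, 9/2]
R4 ← R4 + (3)·R1: [0, -34, -7, -27, 3]
R5 ← R5 + R1: [0, -10, -1, -7, 1]
R6 ← R6 + R1: [0, -8, 3, -10, -1]
R3 ← R3 − (35/19)·R2: [0, 0, 5/19, 118/19, 33/19]
R4 ← R4 − (34/19)·R2: [0, 0, -82/19, -20/19, 6/19]
R5 ← R5 − (10/19)·R2: [0, 0, -4/19, 12/19, 4/19]
R6 ← R6 − (8/19)·R2: [0, 0, 69/19, -74/19, -31/19]
R4 ← R4 + (82/5)·R3: [0, 0, 0, 504/5, 144/5]
R5 ← R5 + (4/5)·R3: [0, 0, 0, 28/5, 8/5]
R6 ← R6 − (69/5)·R3: [0, 0, 0, -448/5, -128/5]
R5 ← R5 − (1/18)·R4: [0, 0, 0, 0, 0]
R6 ← R6 + (8/9)·R4: [0, 0, 0, 0, 0]
Echelon form has 4 nonzero rows, so rank(M) = 4.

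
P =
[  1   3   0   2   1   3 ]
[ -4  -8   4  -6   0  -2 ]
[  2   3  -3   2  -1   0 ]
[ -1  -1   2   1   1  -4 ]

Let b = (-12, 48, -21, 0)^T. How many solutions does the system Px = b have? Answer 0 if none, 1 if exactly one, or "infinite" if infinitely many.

infinite

Row reduce the augmented matrix [P | b].
R2 ← R2 + (4)·R1: [0, 4, 4, 2, 4, 10, 0]
R3 ← R3 − (2)·R1: [0, -3, -3, -2, -3, -6, 3]
R4 ← R4 + R1: [0, 2, 2, 3, 2, -1, -12]
R3 ← R3 + (3/4)·R2: [0, 0, 0, -1/2, 0, 3/2, 3]
R4 ← R4 − (1/2)·R2: [0, 0, 0, 2, 0, -6, -12]
R4 ← R4 + (4)·R3: [0, 0, 0, 0, 0, 0, 0]
The echelon form has 3 nonzero rows, and every pivot lies in the first 6 columns, so rank(P) = rank([P|b]) = 3.
The system is consistent.
rank = 3 < 6 unknowns, so there are infinitely many solutions.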